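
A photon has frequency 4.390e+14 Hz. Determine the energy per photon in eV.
1.8156 eV

Using E = hf:

E = hf = (6.626×10⁻³⁴ J·s)(4.390e+14 Hz)
E = 1.8156 eV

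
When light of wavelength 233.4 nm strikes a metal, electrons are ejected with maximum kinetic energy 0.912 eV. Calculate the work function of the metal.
4.40 eV

From Einstein's photoelectric equation: KE_max = hf - φ = hc/λ - φ

Rearranging for φ:
φ = hc/λ - KE_max

Calculate photon energy:
E_photon = hc/λ = 5.3121 eV

Therefore:
φ = 5.3121 - 0.912 = 4.40 eV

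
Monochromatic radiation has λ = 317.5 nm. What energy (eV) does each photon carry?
3.9050 eV

Using E = hf = hc/λ:

E = hc/λ = (6.626×10⁻³⁴ J·s)(3×10⁸ m/s) / (317.5×10⁻⁹ m)
E = 3.9050 eV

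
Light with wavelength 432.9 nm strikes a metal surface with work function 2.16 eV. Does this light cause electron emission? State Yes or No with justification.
Yes

For photoemission, the photon energy must exceed the work function.

Photon energy: E = hc/λ = 2.8640 eV
Work function: φ = 2.16 eV

Since E_photon (2.8640 eV) > φ (2.16 eV), photoemission WILL occur.
The threshold wavelength is λ₀ = hc/φ = 574.0 nm.
Since 432.9 nm < 574.0 nm, the light has sufficient energy.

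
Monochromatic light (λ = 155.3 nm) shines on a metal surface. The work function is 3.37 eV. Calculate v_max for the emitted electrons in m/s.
1.2739e+06 m/s

First, find the maximum kinetic energy:
E_photon = hc/λ = 7.9835 eV
KE_max = E_photon - φ = 7.9835 - 3.37 = 4.6135 eV

Convert to Joules: KE_max = 4.6135 × 1.602×10⁻¹⁹ J = 7.3917e-19 J

Then use KE = ½mv² to find velocity:
v = √(2·KE/m) = √(2 × 7.3917e-19 J / 9.109e-31 kg)
v = 1.2739e+06 m/s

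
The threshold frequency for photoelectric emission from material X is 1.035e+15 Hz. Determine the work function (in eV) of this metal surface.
4.28 eV

At the threshold frequency, photon energy equals work function:
φ = hf₀

Calculating:
φ = (6.626×10⁻³⁴ J·s)(1.035e+15 Hz)
φ = 4.28 eV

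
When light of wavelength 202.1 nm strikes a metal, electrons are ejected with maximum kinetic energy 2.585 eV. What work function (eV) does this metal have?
3.55 eV

From Einstein's photoelectric equation: KE_max = hf - φ = hc/λ - φ

Rearranging for φ:
φ = hc/λ - KE_max

Calculate photon energy:
E_photon = hc/λ = 6.1348 eV

Therefore:
φ = 6.1348 - 2.585 = 3.55 eV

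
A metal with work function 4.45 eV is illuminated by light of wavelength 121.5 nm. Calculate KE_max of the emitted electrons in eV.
5.7545 eV

Using Einstein's photoelectric equation: KE_max = hf - φ = hc/λ - φ

First, calculate the photon energy:
E_photon = hc/λ = (6.626×10⁻³⁴ J·s)(3×10⁸ m/s) / (121.5×10⁻⁹ m)
E_photon = 10.2045 eV

Then, the maximum kinetic energy:
KE_max = E_photon - φ = 10.2045 eV - 4.45 eV = 5.7545 eV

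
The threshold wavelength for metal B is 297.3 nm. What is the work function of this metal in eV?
4.17 eV

At the threshold wavelength, photon energy equals work function:
φ = hc/λ₀

Calculating:
φ = (6.626×10⁻³⁴ J·s)(3×10⁸ m/s) / (297.3×10⁻⁹ m)
φ = 4.17 eV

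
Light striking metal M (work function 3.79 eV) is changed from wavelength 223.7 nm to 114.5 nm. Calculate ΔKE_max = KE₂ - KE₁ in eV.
5.2859 eV

Using Einstein's equation: KE_max = hc/λ - φ

For λ₁ = 223.7 nm:
KE₁ = hc/λ₁ - φ = 5.5424 - 3.79 = 1.7524 eV

For λ₂ = 114.5 nm:
KE₂ = hc/λ₂ - φ = 10.8283 - 3.79 = 7.0383 eV

Change in KE:
ΔKE = KE₂ - KE₁ = 7.0383 - 1.7524 = 5.2859 eV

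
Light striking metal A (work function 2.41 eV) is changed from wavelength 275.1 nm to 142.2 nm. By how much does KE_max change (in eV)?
4.2121 eV

Using Einstein's equation: KE_max = hc/λ - φ

For λ₁ = 275.1 nm:
KE₁ = hc/λ₁ - φ = 4.5069 - 2.41 = 2.0969 eV

For λ₂ = 142.2 nm:
KE₂ = hc/λ₂ - φ = 8.7190 - 2.41 = 6.3090 eV

Change in KE:
ΔKE = KE₂ - KE₁ = 6.3090 - 2.0969 = 4.2121 eV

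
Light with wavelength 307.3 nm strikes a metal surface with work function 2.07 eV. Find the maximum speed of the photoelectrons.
8.3132e+05 m/s

First, find the maximum kinetic energy:
E_photon = hc/λ = 4.0346 eV
KE_max = E_photon - φ = 4.0346 - 2.07 = 1.9646 eV

Convert to Joules: KE_max = 1.9646 × 1.602×10⁻¹⁹ J = 3.1477e-19 J

Then use KE = ½mv² to find velocity:
v = √(2·KE/m) = √(2 × 3.1477e-19 J / 9.109e-31 kg)
v = 8.3132e+05 m/s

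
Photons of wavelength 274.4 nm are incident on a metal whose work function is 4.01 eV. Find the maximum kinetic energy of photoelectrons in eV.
0.5084 eV

Using Einstein's photoelectric equation: KE_max = hf - φ = hc/λ - φ

First, calculate the photon energy:
E_photon = hc/λ = (6.626×10⁻³⁴ J·s)(3×10⁸ m/s) / (274.4×10⁻⁹ m)
E_photon = 4.5184 eV

Then, the maximum kinetic energy:
KE_max = E_photon - φ = 4.5184 eV - 4.01 eV = 0.5084 eV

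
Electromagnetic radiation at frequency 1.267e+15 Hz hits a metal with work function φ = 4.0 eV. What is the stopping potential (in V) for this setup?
1.2399 V

The stopping potential V_s satisfies: eV_s = KE_max

First, find KE_max using Einstein's equation:
E_photon = hf = (6.626×10⁻³⁴ J·s)(1.267e+15 Hz) = 5.2399 eV
KE_max = E_photon - φ = 5.2399 - 4.0 = 1.2399 eV

Since eV_s = KE_max:
V_s = KE_max/e = 1.2399 V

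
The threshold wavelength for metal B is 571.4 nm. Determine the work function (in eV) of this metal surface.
2.17 eV

At the threshold wavelength, photon energy equals work function:
φ = hc/λ₀

Calculating:
φ = (6.626×10⁻³⁴ J·s)(3×10⁸ m/s) / (571.4×10⁻⁹ m)
φ = 2.17 eV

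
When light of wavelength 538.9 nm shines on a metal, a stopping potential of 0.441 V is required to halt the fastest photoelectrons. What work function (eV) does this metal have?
1.86 eV

The stopping potential gives the maximum kinetic energy: KE_max = eV_s = 0.441 eV

From Einstein's photoelectric equation: KE_max = hc/λ - φ
Rearranging: φ = hc/λ - KE_max

Calculate photon energy:
E_photon = hc/λ = (6.626×10⁻³⁴ J·s)(3×10⁸ m/s) / (538.9×10⁻⁹ m) = 2.3007 eV

Therefore:
φ = 2.3007 - 0.441 = 1.86 eV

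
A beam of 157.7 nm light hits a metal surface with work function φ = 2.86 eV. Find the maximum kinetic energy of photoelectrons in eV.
5.0020 eV

Using Einstein's photoelectric equation: KE_max = hf - φ = hc/λ - φ

First, calculate the photon energy:
E_photon = hc/λ = (6.626×10⁻³⁴ J·s)(3×10⁸ m/s) / (157.7×10⁻⁹ m)
E_photon = 7.8620 eV

Then, the maximum kinetic energy:
KE_max = E_photon - φ = 7.8620 eV - 2.86 eV = 5.0020 eV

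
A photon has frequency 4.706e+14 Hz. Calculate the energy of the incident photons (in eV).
1.9462 eV

Using E = hf:

E = hf = (6.626×10⁻³⁴ J·s)(4.706e+14 Hz)
E = 1.9462 eV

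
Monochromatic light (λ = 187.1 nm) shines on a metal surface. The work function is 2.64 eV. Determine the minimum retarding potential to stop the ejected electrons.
3.9866 V

The stopping potential V_s satisfies: eV_s = KE_max

First, find KE_max using Einstein's equation:
E_photon = hc/λ = 6.6266 eV
KE_max = E_photon - φ = 6.6266 - 2.64 = 3.9866 eV

Since eV_s = KE_max:
V_s = KE_max/e = 3.9866 V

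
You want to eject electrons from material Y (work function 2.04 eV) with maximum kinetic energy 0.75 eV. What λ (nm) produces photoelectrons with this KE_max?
444.39 nm

From Einstein's equation: KE_max = hc/λ - φ

Rearranging for λ:
hc/λ = KE_max + φ
λ = hc/(KE_max + φ)

Required photon energy:
E_photon = KE_max + φ = 0.75 + 2.04 = 2.79 eV

Required wavelength:
λ = hc/E_photon = (6.626×10⁻³⁴)(3×10⁸) / (2.79 × 1.602×10⁻¹⁹)
λ = 444.39 nm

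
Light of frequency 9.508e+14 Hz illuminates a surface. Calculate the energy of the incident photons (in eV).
3.9322 eV

Using E = hf:

E = hf = (6.626×10⁻³⁴ J·s)(9.508e+14 Hz)
E = 3.9322 eV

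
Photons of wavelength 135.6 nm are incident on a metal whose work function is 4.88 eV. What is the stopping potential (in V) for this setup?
4.2634 V

The stopping potential V_s satisfies: eV_s = KE_max

First, find KE_max using Einstein's equation:
E_photon = hc/λ = 9.1434 eV
KE_max = E_photon - φ = 9.1434 - 4.88 = 4.2634 eV

Since eV_s = KE_max:
V_s = KE_max/e = 4.2634 V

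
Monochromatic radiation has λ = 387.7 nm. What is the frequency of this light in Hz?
7.7326e+14 Hz

Using the wave equation: c = fλ

Solving for frequency:
f = c/λ = (3×10⁸ m/s) / (387.7×10⁻⁹ m)
f = 7.7326e+14 Hz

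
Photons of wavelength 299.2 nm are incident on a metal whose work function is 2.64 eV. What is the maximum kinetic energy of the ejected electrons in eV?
1.5039 eV

Using Einstein's photoelectric equation: KE_max = hf - φ = hc/λ - φ

First, calculate the photon energy:
E_photon = hc/λ = (6.626×10⁻³⁴ J·s)(3×10⁸ m/s) / (299.2×10⁻⁹ m)
E_photon = 4.1439 eV

Then, the maximum kinetic energy:
KE_max = E_photon - φ = 4.1439 eV - 2.64 eV = 1.5039 eV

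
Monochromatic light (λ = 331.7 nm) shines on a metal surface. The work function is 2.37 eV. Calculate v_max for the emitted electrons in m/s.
6.9366e+05 m/s

First, find the maximum kinetic energy:
E_photon = hc/λ = 3.7378 eV
KE_max = E_photon - φ = 3.7378 - 2.37 = 1.3678 eV

Convert to Joules: KE_max = 1.3678 × 1.602×10⁻¹⁹ J = 2.1915e-19 J

Then use KE = ½mv² to find velocity:
v = √(2·KE/m) = √(2 × 2.1915e-19 J / 9.109e-31 kg)
v = 6.9366e+05 m/s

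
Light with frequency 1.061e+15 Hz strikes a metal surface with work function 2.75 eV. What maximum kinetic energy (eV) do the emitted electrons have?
1.6379 eV

Using Einstein's photoelectric equation: KE_max = hf - φ

First, calculate the photon energy:
E_photon = hf = (6.626×10⁻³⁴ J·s)(1.061e+15 Hz)
E_photon = 4.3879 eV

Then, the maximum kinetic energy:
KE_max = E_photon - φ = 4.3879 eV - 2.75 eV = 1.6379 eV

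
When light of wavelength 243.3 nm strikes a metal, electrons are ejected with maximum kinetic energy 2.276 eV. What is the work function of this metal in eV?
2.82 eV

From Einstein's photoelectric equation: KE_max = hf - φ = hc/λ - φ

Rearranging for φ:
φ = hc/λ - KE_max

Calculate photon energy:
E_photon = hc/λ = 5.0959 eV

Therefore:
φ = 5.0959 - 2.276 = 2.82 eV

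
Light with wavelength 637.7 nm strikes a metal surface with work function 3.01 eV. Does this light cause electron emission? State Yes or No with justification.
No

For photoemission, the photon energy must exceed the work function.

Photon energy: E = hc/λ = 1.9442 eV
Work function: φ = 3.01 eV

Since E_photon (1.9442 eV) < φ (3.01 eV), photoemission will NOT occur.
The threshold wavelength is λ₀ = hc/φ = 411.9 nm.
Since 637.7 nm > 411.9 nm, the photons lack sufficient energy.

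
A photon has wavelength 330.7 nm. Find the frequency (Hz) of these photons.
9.0654e+14 Hz

Using the wave equation: c = fλ

Solving for frequency:
f = c/λ = (3×10⁸ m/s) / (330.7×10⁻⁹ m)
f = 9.0654e+14 Hz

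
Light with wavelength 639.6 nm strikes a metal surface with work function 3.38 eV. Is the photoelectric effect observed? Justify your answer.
No

For photoemission, the photon energy must exceed the work function.

Photon energy: E = hc/λ = 1.9385 eV
Work function: φ = 3.38 eV

Since E_photon (1.9385 eV) < φ (3.38 eV), photoemission will NOT occur.
The threshold wavelength is λ₀ = hc/φ = 366.8 nm.
Since 639.6 nm > 366.8 nm, the photons lack sufficient energy.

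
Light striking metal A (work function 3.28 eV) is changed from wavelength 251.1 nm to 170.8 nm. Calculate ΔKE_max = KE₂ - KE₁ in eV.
2.3214 eV

Using Einstein's equation: KE_max = hc/λ - φ

For λ₁ = 251.1 nm:
KE₁ = hc/λ₁ - φ = 4.9376 - 3.28 = 1.6576 eV

For λ₂ = 170.8 nm:
KE₂ = hc/λ₂ - φ = 7.2590 - 3.28 = 3.9790 eV

Change in KE:
ΔKE = KE₂ - KE₁ = 3.9790 - 1.6576 = 2.3214 eV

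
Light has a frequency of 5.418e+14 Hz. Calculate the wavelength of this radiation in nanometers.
553.33 nm

Using the wave equation: c = fλ

Solving for wavelength:
λ = c/f = (3×10⁸ m/s) / (5.418e+14 Hz)
λ = 553.33 nm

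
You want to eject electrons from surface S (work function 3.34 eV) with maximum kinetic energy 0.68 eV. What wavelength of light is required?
308.42 nm

From Einstein's equation: KE_max = hc/λ - φ

Rearranging for λ:
hc/λ = KE_max + φ
λ = hc/(KE_max + φ)

Required photon energy:
E_photon = KE_max + φ = 0.68 + 3.34 = 4.02 eV

Required wavelength:
λ = hc/E_photon = (6.626×10⁻³⁴)(3×10⁸) / (4.02 × 1.602×10⁻¹⁹)
λ = 308.42 nm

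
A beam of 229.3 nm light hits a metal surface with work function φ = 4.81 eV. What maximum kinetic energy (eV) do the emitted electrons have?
0.5971 eV

Using Einstein's photoelectric equation: KE_max = hf - φ = hc/λ - φ

First, calculate the photon energy:
E_photon = hc/λ = (6.626×10⁻³⁴ J·s)(3×10⁸ m/s) / (229.3×10⁻⁹ m)
E_photon = 5.4071 eV

Then, the maximum kinetic energy:
KE_max = E_photon - φ = 5.4071 eV - 4.81 eV = 0.5971 eV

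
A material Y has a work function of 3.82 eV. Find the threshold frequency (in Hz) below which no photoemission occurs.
9.2367e+14 Hz

The threshold frequency is when the photon energy equals the work function:
hf₀ = φ

Solving for f₀:
f₀ = φ/h = (3.82 eV × 1.602×10⁻¹⁹ J/eV) / (6.626×10⁻³⁴ J·s)
f₀ = 9.2367e+14 Hz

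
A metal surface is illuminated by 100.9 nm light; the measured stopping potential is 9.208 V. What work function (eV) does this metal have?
3.08 eV

The stopping potential gives the maximum kinetic energy: KE_max = eV_s = 9.208 eV

From Einstein's photoelectric equation: KE_max = hc/λ - φ
Rearranging: φ = hc/λ - KE_max

Calculate photon energy:
E_photon = hc/λ = (6.626×10⁻³⁴ J·s)(3×10⁸ m/s) / (100.9×10⁻⁹ m) = 12.2878 eV

Therefore:
φ = 12.2878 - 9.208 = 3.08 eV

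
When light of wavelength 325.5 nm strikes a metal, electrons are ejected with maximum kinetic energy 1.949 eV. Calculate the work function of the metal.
1.86 eV

From Einstein's photoelectric equation: KE_max = hf - φ = hc/λ - φ

Rearranging for φ:
φ = hc/λ - KE_max

Calculate photon energy:
E_photon = hc/λ = 3.8090 eV

Therefore:
φ = 3.8090 - 1.949 = 1.86 eV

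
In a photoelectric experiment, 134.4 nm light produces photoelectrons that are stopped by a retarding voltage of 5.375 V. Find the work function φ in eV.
3.85 eV

The stopping potential gives the maximum kinetic energy: KE_max = eV_s = 5.375 eV

From Einstein's photoelectric equation: KE_max = hc/λ - φ
Rearranging: φ = hc/λ - KE_max

Calculate photon energy:
E_photon = hc/λ = (6.626×10⁻³⁴ J·s)(3×10⁸ m/s) / (134.4×10⁻⁹ m) = 9.2250 eV

Therefore:
φ = 9.2250 - 5.375 = 3.85 eV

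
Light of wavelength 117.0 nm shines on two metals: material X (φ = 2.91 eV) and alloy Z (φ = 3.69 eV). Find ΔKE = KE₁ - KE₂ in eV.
0.7800 eV

Using KE_max = hc/λ - φ for each metal:

Photon energy: E = hc/λ = 10.5969 eV

For material X (φ₁ = 2.91 eV):
KE₁ = E - φ₁ = 10.5969 - 2.91 = 7.6869 eV

For alloy Z (φ₂ = 3.69 eV):
KE₂ = E - φ₂ = 10.5969 - 3.69 = 6.9069 eV

Difference:
ΔKE = KE₁ - KE₂ = 7.6869 - 6.9069 = 0.7800 eV

Note: The difference equals the difference in work functions: 3.69 - 2.91 = 0.78 eV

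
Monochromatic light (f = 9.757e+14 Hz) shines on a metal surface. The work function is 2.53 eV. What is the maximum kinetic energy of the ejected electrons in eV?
1.5052 eV

Using Einstein's photoelectric equation: KE_max = hf - φ

First, calculate the photon energy:
E_photon = hf = (6.626×10⁻³⁴ J·s)(9.757e+14 Hz)
E_photon = 4.0352 eV

Then, the maximum kinetic energy:
KE_max = E_photon - φ = 4.0352 eV - 2.53 eV = 1.5052 eV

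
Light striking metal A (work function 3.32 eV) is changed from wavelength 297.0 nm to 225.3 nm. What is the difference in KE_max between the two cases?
1.3285 eV

Using Einstein's equation: KE_max = hc/λ - φ

For λ₁ = 297.0 nm:
KE₁ = hc/λ₁ - φ = 4.1746 - 3.32 = 0.8546 eV

For λ₂ = 225.3 nm:
KE₂ = hc/λ₂ - φ = 5.5031 - 3.32 = 2.1831 eV

Change in KE:
ΔKE = KE₂ - KE₁ = 2.1831 - 0.8546 = 1.3285 eV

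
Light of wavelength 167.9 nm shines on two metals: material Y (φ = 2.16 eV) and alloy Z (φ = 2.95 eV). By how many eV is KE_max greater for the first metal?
0.7900 eV

Using KE_max = hc/λ - φ for each metal:

Photon energy: E = hc/λ = 7.3844 eV

For material Y (φ₁ = 2.16 eV):
KE₁ = E - φ₁ = 7.3844 - 2.16 = 5.2244 eV

For alloy Z (φ₂ = 2.95 eV):
KE₂ = E - φ₂ = 7.3844 - 2.95 = 4.4344 eV

Difference:
ΔKE = KE₁ - KE₂ = 5.2244 - 4.4344 = 0.7900 eV

Note: The difference equals the difference in work functions: 2.95 - 2.16 = 0.79 eV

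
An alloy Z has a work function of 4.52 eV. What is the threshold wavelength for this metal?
274.30 nm

The threshold wavelength is when the photon energy equals the work function:
hc/λ₀ = φ

Solving for λ₀:
λ₀ = hc/φ = (6.626×10⁻³⁴ J·s)(3×10⁸ m/s) / (4.52 eV × 1.602×10⁻¹⁹ J/eV)
λ₀ = 274.30 nm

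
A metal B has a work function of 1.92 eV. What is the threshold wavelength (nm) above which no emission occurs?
645.75 nm

The threshold wavelength is when the photon energy equals the work function:
hc/λ₀ = φ

Solving for λ₀:
λ₀ = hc/φ = (6.626×10⁻³⁴ J·s)(3×10⁸ m/s) / (1.92 eV × 1.602×10⁻¹⁹ J/eV)
λ₀ = 645.75 nm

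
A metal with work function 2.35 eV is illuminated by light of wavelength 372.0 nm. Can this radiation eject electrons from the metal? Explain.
Yes

For photoemission, the photon energy must exceed the work function.

Photon energy: E = hc/λ = 3.3329 eV
Work function: φ = 2.35 eV

Since E_photon (3.3329 eV) > φ (2.35 eV), photoemission WILL occur.
The threshold wavelength is λ₀ = hc/φ = 527.6 nm.
Since 372.0 nm < 527.6 nm, the light has sufficient energy.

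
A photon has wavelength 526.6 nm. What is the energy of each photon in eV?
2.3544 eV

Using E = hf = hc/λ:

E = hc/λ = (6.626×10⁻³⁴ J·s)(3×10⁸ m/s) / (526.6×10⁻⁹ m)
E = 2.3544 eV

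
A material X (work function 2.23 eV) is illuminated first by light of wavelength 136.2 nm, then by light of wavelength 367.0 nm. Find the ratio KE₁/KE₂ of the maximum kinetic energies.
5.9854

Using Einstein's equation: KE_max = hc/λ - φ

For λ₁ = 136.2 nm:
E₁ = hc/λ₁ = 9.1031 eV
KE₁ = E₁ - φ = 9.1031 - 2.23 = 6.8731 eV

For λ₂ = 367.0 nm:
E₂ = hc/λ₂ = 3.3783 eV
KE₂ = E₂ - φ = 3.3783 - 2.23 = 1.1483 eV

Ratio: KE₁/KE₂ = 6.8731/1.1483 = 5.9854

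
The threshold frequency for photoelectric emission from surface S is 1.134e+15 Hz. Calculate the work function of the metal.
4.69 eV

At the threshold frequency, photon energy equals work function:
φ = hf₀

Calculating:
φ = (6.626×10⁻³⁴ J·s)(1.134e+15 Hz)
φ = 4.69 eV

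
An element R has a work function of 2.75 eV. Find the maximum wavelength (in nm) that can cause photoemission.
450.85 nm

The threshold wavelength is when the photon energy equals the work function:
hc/λ₀ = φ

Solving for λ₀:
λ₀ = hc/φ = (6.626×10⁻³⁴ J·s)(3×10⁸ m/s) / (2.75 eV × 1.602×10⁻¹⁹ J/eV)
λ₀ = 450.85 nm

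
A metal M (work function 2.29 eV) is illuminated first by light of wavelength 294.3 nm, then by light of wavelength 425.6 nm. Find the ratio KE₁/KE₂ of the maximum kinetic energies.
3.0856

Using Einstein's equation: KE_max = hc/λ - φ

For λ₁ = 294.3 nm:
E₁ = hc/λ₁ = 4.2129 eV
KE₁ = E₁ - φ = 4.2129 - 2.29 = 1.9229 eV

For λ₂ = 425.6 nm:
E₂ = hc/λ₂ = 2.9132 eV
KE₂ = E₂ - φ = 2.9132 - 2.29 = 0.6232 eV

Ratio: KE₁/KE₂ = 1.9229/0.6232 = 3.0856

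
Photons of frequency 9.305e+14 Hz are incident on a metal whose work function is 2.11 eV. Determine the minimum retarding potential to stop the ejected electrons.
1.7382 V

The stopping potential V_s satisfies: eV_s = KE_max

First, find KE_max using Einstein's equation:
E_photon = hf = (6.626×10⁻³⁴ J·s)(9.305e+14 Hz) = 3.8482 eV
KE_max = E_photon - φ = 3.8482 - 2.11 = 1.7382 eV

Since eV_s = KE_max:
V_s = KE_max/e = 1.7382 V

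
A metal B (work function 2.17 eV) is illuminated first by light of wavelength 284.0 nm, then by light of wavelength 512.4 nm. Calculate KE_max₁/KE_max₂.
8.7940

Using Einstein's equation: KE_max = hc/λ - φ

For λ₁ = 284.0 nm:
E₁ = hc/λ₁ = 4.3656 eV
KE₁ = E₁ - φ = 4.3656 - 2.17 = 2.1956 eV

For λ₂ = 512.4 nm:
E₂ = hc/λ₂ = 2.4197 eV
KE₂ = E₂ - φ = 2.4197 - 2.17 = 0.2497 eV

Ratio: KE₁/KE₂ = 2.1956/0.2497 = 8.7940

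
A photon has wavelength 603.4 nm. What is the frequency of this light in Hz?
4.9684e+14 Hz

Using the wave equation: c = fλ

Solving for frequency:
f = c/λ = (3×10⁸ m/s) / (603.4×10⁻⁹ m)
f = 4.9684e+14 Hz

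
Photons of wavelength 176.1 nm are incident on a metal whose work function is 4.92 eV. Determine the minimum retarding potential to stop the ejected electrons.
2.1206 V

The stopping potential V_s satisfies: eV_s = KE_max

First, find KE_max using Einstein's equation:
E_photon = hc/λ = 7.0406 eV
KE_max = E_photon - φ = 7.0406 - 4.92 = 2.1206 eV

Since eV_s = KE_max:
V_s = KE_max/e = 2.1206 V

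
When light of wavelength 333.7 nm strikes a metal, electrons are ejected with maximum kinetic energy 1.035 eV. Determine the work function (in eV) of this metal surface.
2.68 eV

From Einstein's photoelectric equation: KE_max = hf - φ = hc/λ - φ

Rearranging for φ:
φ = hc/λ - KE_max

Calculate photon energy:
E_photon = hc/λ = 3.7154 eV

Therefore:
φ = 3.7154 - 1.035 = 2.68 eV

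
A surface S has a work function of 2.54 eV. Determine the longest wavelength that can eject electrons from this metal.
488.13 nm

The threshold wavelength is when the photon energy equals the work function:
hc/λ₀ = φ

Solving for λ₀:
λ₀ = hc/φ = (6.626×10⁻³⁴ J·s)(3×10⁸ m/s) / (2.54 eV × 1.602×10⁻¹⁹ J/eV)
λ₀ = 488.13 nm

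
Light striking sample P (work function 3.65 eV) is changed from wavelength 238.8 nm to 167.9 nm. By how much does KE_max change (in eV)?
2.1924 eV

Using Einstein's equation: KE_max = hc/λ - φ

For λ₁ = 238.8 nm:
KE₁ = hc/λ₁ - φ = 5.1920 - 3.65 = 1.5420 eV

For λ₂ = 167.9 nm:
KE₂ = hc/λ₂ - φ = 7.3844 - 3.65 = 3.7344 eV

Change in KE:
ΔKE = KE₂ - KE₁ = 3.7344 - 1.5420 = 2.1924 eV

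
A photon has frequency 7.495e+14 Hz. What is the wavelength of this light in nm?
399.99 nm

Using the wave equation: c = fλ

Solving for wavelength:
λ = c/f = (3×10⁸ m/s) / (7.495e+14 Hz)
λ = 399.99 nm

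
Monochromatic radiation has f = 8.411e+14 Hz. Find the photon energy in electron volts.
3.4785 eV

Using E = hf:

E = hf = (6.626×10⁻³⁴ J·s)(8.411e+14 Hz)
E = 3.4785 eV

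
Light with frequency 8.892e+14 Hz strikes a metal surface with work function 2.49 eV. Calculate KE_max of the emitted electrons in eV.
1.1874 eV

Using Einstein's photoelectric equation: KE_max = hf - φ

First, calculate the photon energy:
E_photon = hf = (6.626×10⁻³⁴ J·s)(8.892e+14 Hz)
E_photon = 3.6774 eV

Then, the maximum kinetic energy:
KE_max = E_photon - φ = 3.6774 eV - 2.49 eV = 1.1874 eV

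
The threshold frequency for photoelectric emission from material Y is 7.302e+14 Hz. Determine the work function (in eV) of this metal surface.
3.02 eV

At the threshold frequency, photon energy equals work function:
φ = hf₀

Calculating:
φ = (6.626×10⁻³⁴ J·s)(7.302e+14 Hz)
φ = 3.02 eV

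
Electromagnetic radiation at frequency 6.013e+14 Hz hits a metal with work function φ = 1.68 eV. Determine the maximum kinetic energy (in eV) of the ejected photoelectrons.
0.8068 eV

Using Einstein's photoelectric equation: KE_max = hf - φ

First, calculate the photon energy:
E_photon = hf = (6.626×10⁻³⁴ J·s)(6.013e+14 Hz)
E_photon = 2.4868 eV

Then, the maximum kinetic energy:
KE_max = E_photon - φ = 2.4868 eV - 1.68 eV = 0.8068 eV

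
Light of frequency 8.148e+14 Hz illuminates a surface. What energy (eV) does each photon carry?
3.3697 eV

Using E = hf:

E = hf = (6.626×10⁻³⁴ J·s)(8.148e+14 Hz)
E = 3.3697 eV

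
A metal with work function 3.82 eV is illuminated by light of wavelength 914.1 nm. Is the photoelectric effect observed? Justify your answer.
No

For photoemission, the photon energy must exceed the work function.

Photon energy: E = hc/λ = 1.3564 eV
Work function: φ = 3.82 eV

Since E_photon (1.3564 eV) < φ (3.82 eV), photoemission will NOT occur.
The threshold wavelength is λ₀ = hc/φ = 324.6 nm.
Since 914.1 nm > 324.6 nm, the photons lack sufficient energy.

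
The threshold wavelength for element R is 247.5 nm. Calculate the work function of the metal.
5.01 eV

At the threshold wavelength, photon energy equals work function:
φ = hc/λ₀

Calculating:
φ = (6.626×10⁻³⁴ J·s)(3×10⁸ m/s) / (247.5×10⁻⁹ m)
φ = 5.01 eV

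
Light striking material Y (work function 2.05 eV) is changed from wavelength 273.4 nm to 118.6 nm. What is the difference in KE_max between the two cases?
5.9191 eV

Using Einstein's equation: KE_max = hc/λ - φ

For λ₁ = 273.4 nm:
KE₁ = hc/λ₁ - φ = 4.5349 - 2.05 = 2.4849 eV

For λ₂ = 118.6 nm:
KE₂ = hc/λ₂ - φ = 10.4540 - 2.05 = 8.4040 eV

Change in KE:
ΔKE = KE₂ - KE₁ = 8.4040 - 2.4849 = 5.9191 eV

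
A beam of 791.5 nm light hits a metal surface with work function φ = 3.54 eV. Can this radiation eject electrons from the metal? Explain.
No

For photoemission, the photon energy must exceed the work function.

Photon energy: E = hc/λ = 1.5664 eV
Work function: φ = 3.54 eV

Since E_photon (1.5664 eV) < φ (3.54 eV), photoemission will NOT occur.
The threshold wavelength is λ₀ = hc/φ = 350.2 nm.
Since 791.5 nm > 350.2 nm, the photons lack sufficient energy.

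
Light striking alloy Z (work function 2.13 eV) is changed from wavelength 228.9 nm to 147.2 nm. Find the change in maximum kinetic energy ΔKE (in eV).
3.0063 eV

Using Einstein's equation: KE_max = hc/λ - φ

For λ₁ = 228.9 nm:
KE₁ = hc/λ₁ - φ = 5.4165 - 2.13 = 3.2865 eV

For λ₂ = 147.2 nm:
KE₂ = hc/λ₂ - φ = 8.4228 - 2.13 = 6.2928 eV

Change in KE:
ΔKE = KE₂ - KE₁ = 6.2928 - 3.2865 = 3.0063 eV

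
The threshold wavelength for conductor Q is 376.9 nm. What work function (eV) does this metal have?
3.29 eV

At the threshold wavelength, photon energy equals work function:
φ = hc/λ₀

Calculating:
φ = (6.626×10⁻³⁴ J·s)(3×10⁸ m/s) / (376.9×10⁻⁹ m)
φ = 3.29 eV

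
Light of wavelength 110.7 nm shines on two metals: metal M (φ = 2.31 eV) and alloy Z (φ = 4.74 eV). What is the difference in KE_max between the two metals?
2.4300 eV

Using KE_max = hc/λ - φ for each metal:

Photon energy: E = hc/λ = 11.2000 eV

For metal M (φ₁ = 2.31 eV):
KE₁ = E - φ₁ = 11.2000 - 2.31 = 8.8900 eV

For alloy Z (φ₂ = 4.74 eV):
KE₂ = E - φ₂ = 11.2000 - 4.74 = 6.4600 eV

Difference:
ΔKE = KE₁ - KE₂ = 8.8900 - 6.4600 = 2.4300 eV

Note: The difference equals the difference in work functions: 4.74 - 2.31 = 2.43 eV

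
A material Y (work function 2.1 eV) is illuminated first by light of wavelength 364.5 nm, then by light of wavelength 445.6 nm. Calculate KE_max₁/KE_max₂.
1.9072

Using Einstein's equation: KE_max = hc/λ - φ

For λ₁ = 364.5 nm:
E₁ = hc/λ₁ = 3.4015 eV
KE₁ = E₁ - φ = 3.4015 - 2.1 = 1.3015 eV

For λ₂ = 445.6 nm:
E₂ = hc/λ₂ = 2.7824 eV
KE₂ = E₂ - φ = 2.7824 - 2.1 = 0.6824 eV

Ratio: KE₁/KE₂ = 1.3015/0.6824 = 1.9072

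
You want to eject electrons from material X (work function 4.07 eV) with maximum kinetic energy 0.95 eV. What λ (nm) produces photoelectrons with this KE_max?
246.98 nm

From Einstein's equation: KE_max = hc/λ - φ

Rearranging for λ:
hc/λ = KE_max + φ
λ = hc/(KE_max + φ)

Required photon energy:
E_photon = KE_max + φ = 0.95 + 4.07 = 5.02 eV

Required wavelength:
λ = hc/E_photon = (6.626×10⁻³⁴)(3×10⁸) / (5.02 × 1.602×10⁻¹⁹)
λ = 246.98 nm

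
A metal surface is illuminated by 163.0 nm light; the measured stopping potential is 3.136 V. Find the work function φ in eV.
4.47 eV

The stopping potential gives the maximum kinetic energy: KE_max = eV_s = 3.136 eV

From Einstein's photoelectric equation: KE_max = hc/λ - φ
Rearranging: φ = hc/λ - KE_max

Calculate photon energy:
E_photon = hc/λ = (6.626×10⁻³⁴ J·s)(3×10⁸ m/s) / (163.0×10⁻⁹ m) = 7.6064 eV

Therefore:
φ = 7.6064 - 3.136 = 4.47 eV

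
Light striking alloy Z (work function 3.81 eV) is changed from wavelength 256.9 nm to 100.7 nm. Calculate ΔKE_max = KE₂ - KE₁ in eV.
7.4861 eV

Using Einstein's equation: KE_max = hc/λ - φ

For λ₁ = 256.9 nm:
KE₁ = hc/λ₁ - φ = 4.8262 - 3.81 = 1.0162 eV

For λ₂ = 100.7 nm:
KE₂ = hc/λ₂ - φ = 12.3122 - 3.81 = 8.5022 eV

Change in KE:
ΔKE = KE₂ - KE₁ = 8.5022 - 1.0162 = 7.4861 eV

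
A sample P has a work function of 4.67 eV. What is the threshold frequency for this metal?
1.1292e+15 Hz

The threshold frequency is when the photon energy equals the work function:
hf₀ = φ

Solving for f₀:
f₀ = φ/h = (4.67 eV × 1.602×10⁻¹⁹ J/eV) / (6.626×10⁻³⁴ J·s)
f₀ = 1.1292e+15 Hz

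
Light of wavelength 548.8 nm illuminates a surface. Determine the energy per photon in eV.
2.2592 eV

Using E = hf = hc/λ:

E = hc/λ = (6.626×10⁻³⁴ J·s)(3×10⁸ m/s) / (548.8×10⁻⁹ m)
E = 2.2592 eV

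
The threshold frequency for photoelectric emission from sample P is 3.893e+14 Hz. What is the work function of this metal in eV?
1.61 eV

At the threshold frequency, photon energy equals work function:
φ = hf₀

Calculating:
φ = (6.626×10⁻³⁴ J·s)(3.893e+14 Hz)
φ = 1.61 eV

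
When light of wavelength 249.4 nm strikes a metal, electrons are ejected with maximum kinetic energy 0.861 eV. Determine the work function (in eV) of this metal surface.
4.11 eV

From Einstein's photoelectric equation: KE_max = hf - φ = hc/λ - φ

Rearranging for φ:
φ = hc/λ - KE_max

Calculate photon energy:
E_photon = hc/λ = 4.9713 eV

Therefore:
φ = 4.9713 - 0.861 = 4.11 eV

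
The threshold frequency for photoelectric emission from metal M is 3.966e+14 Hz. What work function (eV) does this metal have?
1.64 eV

At the threshold frequency, photon energy equals work function:
φ = hf₀

Calculating:
φ = (6.626×10⁻³⁴ J·s)(3.966e+14 Hz)
φ = 1.64 eV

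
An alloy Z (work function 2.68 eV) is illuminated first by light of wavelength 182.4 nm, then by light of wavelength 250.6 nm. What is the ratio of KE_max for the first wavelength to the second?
1.8158

Using Einstein's equation: KE_max = hc/λ - φ

For λ₁ = 182.4 nm:
E₁ = hc/λ₁ = 6.7974 eV
KE₁ = E₁ - φ = 6.7974 - 2.68 = 4.1174 eV

For λ₂ = 250.6 nm:
E₂ = hc/λ₂ = 4.9475 eV
KE₂ = E₂ - φ = 4.9475 - 2.68 = 2.2675 eV

Ratio: KE₁/KE₂ = 4.1174/2.2675 = 1.8158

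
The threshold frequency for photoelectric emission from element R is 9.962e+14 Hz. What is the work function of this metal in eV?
4.12 eV

At the threshold frequency, photon energy equals work function:
φ = hf₀

Calculating:
φ = (6.626×10⁻³⁴ J·s)(9.962e+14 Hz)
φ = 4.12 eV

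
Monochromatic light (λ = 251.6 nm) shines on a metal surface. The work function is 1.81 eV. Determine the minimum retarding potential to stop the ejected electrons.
3.1178 V

The stopping potential V_s satisfies: eV_s = KE_max

First, find KE_max using Einstein's equation:
E_photon = hc/λ = 4.9278 eV
KE_max = E_photon - φ = 4.9278 - 1.81 = 3.1178 eV

Since eV_s = KE_max:
V_s = KE_max/e = 3.1178 V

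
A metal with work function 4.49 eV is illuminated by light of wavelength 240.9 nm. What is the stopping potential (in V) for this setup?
0.6567 V

The stopping potential V_s satisfies: eV_s = KE_max

First, find KE_max using Einstein's equation:
E_photon = hc/λ = 5.1467 eV
KE_max = E_photon - φ = 5.1467 - 4.49 = 0.6567 eV

Since eV_s = KE_max:
V_s = KE_max/e = 0.6567 V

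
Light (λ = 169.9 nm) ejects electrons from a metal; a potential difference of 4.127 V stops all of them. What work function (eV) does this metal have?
3.17 eV

The stopping potential gives the maximum kinetic energy: KE_max = eV_s = 4.127 eV

From Einstein's photoelectric equation: KE_max = hc/λ - φ
Rearranging: φ = hc/λ - KE_max

Calculate photon energy:
E_photon = hc/λ = (6.626×10⁻³⁴ J·s)(3×10⁸ m/s) / (169.9×10⁻⁹ m) = 7.2975 eV

Therefore:
φ = 7.2975 - 4.127 = 3.17 eV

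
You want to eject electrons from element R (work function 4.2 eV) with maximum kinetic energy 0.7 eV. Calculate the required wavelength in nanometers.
253.03 nm

From Einstein's equation: KE_max = hc/λ - φ

Rearranging for λ:
hc/λ = KE_max + φ
λ = hc/(KE_max + φ)

Required photon energy:
E_photon = KE_max + φ = 0.7 + 4.2 = 4.90 eV

Required wavelength:
λ = hc/E_photon = (6.626×10⁻³⁴)(3×10⁸) / (4.90 × 1.602×10⁻¹⁹)
λ = 253.03 nm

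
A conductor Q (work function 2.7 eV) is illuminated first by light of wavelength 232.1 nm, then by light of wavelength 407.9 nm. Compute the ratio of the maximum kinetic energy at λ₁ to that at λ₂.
7.7799

Using Einstein's equation: KE_max = hc/λ - φ

For λ₁ = 232.1 nm:
E₁ = hc/λ₁ = 5.3418 eV
KE₁ = E₁ - φ = 5.3418 - 2.7 = 2.6418 eV

For λ₂ = 407.9 nm:
E₂ = hc/λ₂ = 3.0396 eV
KE₂ = E₂ - φ = 3.0396 - 2.7 = 0.3396 eV

Ratio: KE₁/KE₂ = 2.6418/0.3396 = 7.7799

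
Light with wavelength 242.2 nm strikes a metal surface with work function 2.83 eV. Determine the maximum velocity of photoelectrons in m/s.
8.9734e+05 m/s

First, find the maximum kinetic energy:
E_photon = hc/λ = 5.1191 eV
KE_max = E_photon - φ = 5.1191 - 2.83 = 2.2891 eV

Convert to Joules: KE_max = 2.2891 × 1.602×10⁻¹⁹ J = 3.6675e-19 J

Then use KE = ½mv² to find velocity:
v = √(2·KE/m) = √(2 × 3.6675e-19 J / 9.109e-31 kg)
v = 8.9734e+05 m/s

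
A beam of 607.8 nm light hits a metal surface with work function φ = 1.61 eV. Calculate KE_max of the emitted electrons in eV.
0.4299 eV

Using Einstein's photoelectric equation: KE_max = hf - φ = hc/λ - φ

First, calculate the photon energy:
E_photon = hc/λ = (6.626×10⁻³⁴ J·s)(3×10⁸ m/s) / (607.8×10⁻⁹ m)
E_photon = 2.0399 eV

Then, the maximum kinetic energy:
KE_max = E_photon - φ = 2.0399 eV - 1.61 eV = 0.4299 eV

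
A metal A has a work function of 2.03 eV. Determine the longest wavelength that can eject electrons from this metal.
610.76 nm

The threshold wavelength is when the photon energy equals the work function:
hc/λ₀ = φ

Solving for λ₀:
λ₀ = hc/φ = (6.626×10⁻³⁴ J·s)(3×10⁸ m/s) / (2.03 eV × 1.602×10⁻¹⁹ J/eV)
λ₀ = 610.76 nm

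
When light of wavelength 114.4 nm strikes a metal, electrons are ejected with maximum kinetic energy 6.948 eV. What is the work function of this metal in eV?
3.89 eV

From Einstein's photoelectric equation: KE_max = hf - φ = hc/λ - φ

Rearranging for φ:
φ = hc/λ - KE_max

Calculate photon energy:
E_photon = hc/λ = 10.8378 eV

Therefore:
φ = 10.8378 - 6.948 = 3.89 eV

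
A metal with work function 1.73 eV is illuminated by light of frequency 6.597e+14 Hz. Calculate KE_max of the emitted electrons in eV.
0.9983 eV

Using Einstein's photoelectric equation: KE_max = hf - φ

First, calculate the photon energy:
E_photon = hf = (6.626×10⁻³⁴ J·s)(6.597e+14 Hz)
E_photon = 2.7283 eV

Then, the maximum kinetic energy:
KE_max = E_photon - φ = 2.7283 eV - 1.73 eV = 0.9983 eV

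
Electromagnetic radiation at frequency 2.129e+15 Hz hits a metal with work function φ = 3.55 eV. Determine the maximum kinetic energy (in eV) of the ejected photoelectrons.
5.2548 eV

Using Einstein's photoelectric equation: KE_max = hf - φ

First, calculate the photon energy:
E_photon = hf = (6.626×10⁻³⁴ J·s)(2.129e+15 Hz)
E_photon = 8.8048 eV

Then, the maximum kinetic energy:
KE_max = E_photon - φ = 8.8048 eV - 3.55 eV = 5.2548 eV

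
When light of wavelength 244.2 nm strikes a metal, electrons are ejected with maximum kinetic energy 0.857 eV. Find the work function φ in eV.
4.22 eV

From Einstein's photoelectric equation: KE_max = hf - φ = hc/λ - φ

Rearranging for φ:
φ = hc/λ - KE_max

Calculate photon energy:
E_photon = hc/λ = 5.0772 eV

Therefore:
φ = 5.0772 - 0.857 = 4.22 eV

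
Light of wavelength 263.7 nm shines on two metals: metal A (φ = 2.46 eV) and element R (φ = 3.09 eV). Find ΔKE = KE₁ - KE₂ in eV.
0.6300 eV

Using KE_max = hc/λ - φ for each metal:

Photon energy: E = hc/λ = 4.7017 eV

For metal A (φ₁ = 2.46 eV):
KE₁ = E - φ₁ = 4.7017 - 2.46 = 2.2417 eV

For element R (φ₂ = 3.09 eV):
KE₂ = E - φ₂ = 4.7017 - 3.09 = 1.6117 eV

Difference:
ΔKE = KE₁ - KE₂ = 2.2417 - 1.6117 = 0.6300 eV

Note: The difference equals the difference in work functions: 3.09 - 2.46 = 0.63 eV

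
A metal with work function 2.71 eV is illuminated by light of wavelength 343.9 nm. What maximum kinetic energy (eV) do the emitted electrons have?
0.8952 eV

Using Einstein's photoelectric equation: KE_max = hf - φ = hc/λ - φ

First, calculate the photon energy:
E_photon = hc/λ = (6.626×10⁻³⁴ J·s)(3×10⁸ m/s) / (343.9×10⁻⁹ m)
E_photon = 3.6052 eV

Then, the maximum kinetic energy:
KE_max = E_photon - φ = 3.6052 eV - 2.71 eV = 0.8952 eV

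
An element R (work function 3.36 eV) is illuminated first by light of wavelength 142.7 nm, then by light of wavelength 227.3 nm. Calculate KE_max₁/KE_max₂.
2.5438

Using Einstein's equation: KE_max = hc/λ - φ

For λ₁ = 142.7 nm:
E₁ = hc/λ₁ = 8.6885 eV
KE₁ = E₁ - φ = 8.6885 - 3.36 = 5.3285 eV

For λ₂ = 227.3 nm:
E₂ = hc/λ₂ = 5.4547 eV
KE₂ = E₂ - φ = 5.4547 - 3.36 = 2.0947 eV

Ratio: KE₁/KE₂ = 5.3285/2.0947 = 2.5438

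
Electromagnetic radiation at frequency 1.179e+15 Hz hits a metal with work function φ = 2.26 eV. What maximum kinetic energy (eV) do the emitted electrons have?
2.6160 eV

Using Einstein's photoelectric equation: KE_max = hf - φ

First, calculate the photon energy:
E_photon = hf = (6.626×10⁻³⁴ J·s)(1.179e+15 Hz)
E_photon = 4.8760 eV

Then, the maximum kinetic energy:
KE_max = E_photon - φ = 4.8760 eV - 2.26 eV = 2.6160 eV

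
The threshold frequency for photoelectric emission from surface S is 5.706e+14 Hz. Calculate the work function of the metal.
2.36 eV

At the threshold frequency, photon energy equals work function:
φ = hf₀

Calculating:
φ = (6.626×10⁻³⁴ J·s)(5.706e+14 Hz)
φ = 2.36 eV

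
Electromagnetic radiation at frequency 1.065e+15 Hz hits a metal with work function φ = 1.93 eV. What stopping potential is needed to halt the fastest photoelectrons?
2.4745 V

The stopping potential V_s satisfies: eV_s = KE_max

First, find KE_max using Einstein's equation:
E_photon = hf = (6.626×10⁻³⁴ J·s)(1.065e+15 Hz) = 4.4045 eV
KE_max = E_photon - φ = 4.4045 - 1.93 = 2.4745 eV

Since eV_s = KE_max:
V_s = KE_max/e = 2.4745 V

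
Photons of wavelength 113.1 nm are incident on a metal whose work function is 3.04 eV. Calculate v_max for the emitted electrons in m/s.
1.6694e+06 m/s

First, find the maximum kinetic energy:
E_photon = hc/λ = 10.9624 eV
KE_max = E_photon - φ = 10.9624 - 3.04 = 7.9224 eV

Convert to Joules: KE_max = 7.9224 × 1.602×10⁻¹⁹ J = 1.2693e-18 J

Then use KE = ½mv² to find velocity:
v = √(2·KE/m) = √(2 × 1.2693e-18 J / 9.109e-31 kg)
v = 1.6694e+06 m/s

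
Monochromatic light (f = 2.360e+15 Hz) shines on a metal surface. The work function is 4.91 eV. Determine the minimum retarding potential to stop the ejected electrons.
4.8502 V

The stopping potential V_s satisfies: eV_s = KE_max

First, find KE_max using Einstein's equation:
E_photon = hf = (6.626×10⁻³⁴ J·s)(2.360e+15 Hz) = 9.7602 eV
KE_max = E_photon - φ = 9.7602 - 4.91 = 4.8502 eV

Since eV_s = KE_max:
V_s = KE_max/e = 4.8502 V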